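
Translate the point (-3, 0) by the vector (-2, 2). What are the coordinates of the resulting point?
(-5, 2)

Translation by (-2, 2):
x' = -3 + -2 = -5
y' = 0 + 2 = 2
Homogeneous matrix: [[1, 0, -2], [0, 1, 2], [0, 0, 1]]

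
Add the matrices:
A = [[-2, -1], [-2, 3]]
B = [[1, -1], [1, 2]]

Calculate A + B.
[[-1, -2], [-1, 5]]

Add corresponding elements:
(-2)+(1)=-1
(-1)+(-1)=-2
(-2)+(1)=-1
(3)+(2)=5
A + B = [[-1, -2], [-1, 5]]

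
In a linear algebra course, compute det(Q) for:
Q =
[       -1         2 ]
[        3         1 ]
det(Q) = -7

For a 2×2 matrix [[a, b], [c, d]], det = a*d - b*c.
det(Q) = (-1)*(1) - (2)*(3) = -1 - 6 = -7.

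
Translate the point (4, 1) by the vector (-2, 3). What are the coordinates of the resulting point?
(2, 4)

Translation by (-2, 3):
x' = 4 + -2 = 2
y' = 1 + 3 = 4
Homogeneous matrix: [[1, 0, -2], [0, 1, 3], [0, 0, 1]]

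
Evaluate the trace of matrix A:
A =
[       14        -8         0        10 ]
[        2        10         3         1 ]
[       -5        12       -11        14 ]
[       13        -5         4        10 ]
tr(A) = 14 + 10 - 11 + 10 = 23

The trace of a square matrix is the sum of its diagonal entries.
Diagonal entries of A: A[0][0] = 14, A[1][1] = 10, A[2][2] = -11, A[3][3] = 10.
tr(A) = 14 + 10 - 11 + 10 = 23.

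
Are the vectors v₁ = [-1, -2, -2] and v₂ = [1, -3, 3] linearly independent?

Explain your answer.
Yes, linearly independent

Two vectors are linearly dependent iff one is a scalar multiple of the other.
No single scalar k satisfies v₂ = k·v₁ (the ratios of corresponding entries disagree), so v₁ and v₂ are linearly independent.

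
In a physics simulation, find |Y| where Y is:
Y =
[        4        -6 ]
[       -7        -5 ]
det(Y) = -62

For a 2×2 matrix [[a, b], [c, d]], det = a*d - b*c.
det(Y) = (4)*(-5) - (-6)*(-7) = -20 - 42 = -62.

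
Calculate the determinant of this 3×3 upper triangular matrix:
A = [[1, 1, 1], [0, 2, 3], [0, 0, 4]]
8

The determinant of a triangular matrix is the product of its diagonal entries (the off-diagonal entries above the diagonal do not affect it).
det(A) = (1) * (2) * (4) = 8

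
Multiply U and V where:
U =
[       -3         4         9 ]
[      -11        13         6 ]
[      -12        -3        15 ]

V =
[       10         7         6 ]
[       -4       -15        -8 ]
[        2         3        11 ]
UV =
[      -28       -54        49 ]
[     -150      -254      -104 ]
[      -78         6       117 ]

Matrix multiplication: (UV)[i][j] = sum over k of U[i][k] * V[k][j].
  (UV)[0][0] = (-3)*(10) + (4)*(-4) + (9)*(2) = -28
  (UV)[0][1] = (-3)*(7) + (4)*(-15) + (9)*(3) = -54
  (UV)[0][2] = (-3)*(6) + (4)*(-8) + (9)*(11) = 49
  (UV)[1][0] = (-11)*(10) + (13)*(-4) + (6)*(2) = -150
  (UV)[1][1] = (-11)*(7) + (13)*(-15) + (6)*(3) = -254
  (UV)[1][2] = (-11)*(6) + (13)*(-8) + (6)*(11) = -104
  (UV)[2][0] = (-12)*(10) + (-3)*(-4) + (15)*(2) = -78
  (UV)[2][1] = (-12)*(7) + (-3)*(-15) + (15)*(3) = 6
  (UV)[2][2] = (-12)*(6) + (-3)*(-8) + (15)*(11) = 117
UV =
[      -28       -54        49 ]
[     -150      -254      -104 ]
[      -78         6       117 ]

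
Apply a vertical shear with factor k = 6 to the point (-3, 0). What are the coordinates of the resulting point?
(-3, -18)

Shear matrix for vertical shear with factor k = 6:
[[1, 0], [6, 1]]
Result: (-3, 0) → (-3, -18)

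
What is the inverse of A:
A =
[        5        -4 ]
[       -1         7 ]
det(A) = 31
A⁻¹ =
[     7/31      4/31 ]
[     1/31      5/31 ]

For a 2×2 matrix A = [[a, b], [c, d]] with det(A) ≠ 0, A⁻¹ = (1/det(A)) * [[d, -b], [-c, a]].
det(A) = (5)*(7) - (-4)*(-1) = 35 - 4 = 31.
A⁻¹ = (1/31) * [[7, 4], [1, 5]].
Dividing each entry by 31 and reducing:
A⁻¹ =
[     7/31      4/31 ]
[     1/31      5/31 ]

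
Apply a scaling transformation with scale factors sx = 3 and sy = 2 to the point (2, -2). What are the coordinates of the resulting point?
(6, -4)

Scaling matrix:
[[3, 0], [0, 2]]
Result: (2 × 3, -2 × 2) = (6, -4)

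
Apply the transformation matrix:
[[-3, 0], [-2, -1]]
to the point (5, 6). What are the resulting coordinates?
(-15, -16)

Matrix multiplication:
[[-3, 0], [-2, -1]] × [5, 6]ᵀ
= [-3×5 + 0×6, -2×5 + -1×6]ᵀ
= [-15.0000, -16.0000]ᵀ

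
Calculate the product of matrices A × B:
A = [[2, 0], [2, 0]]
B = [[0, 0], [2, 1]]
[[0, 0], [0, 0]]

Matrix multiplication:
C[0][0] = 2×0 + 0×2 = 0
C[0][1] = 2×0 + 0×1 = 0
C[1][0] = 2×0 + 0×2 = 0
C[1][1] = 2×0 + 0×1 = 0
Result: [[0, 0], [0, 0]]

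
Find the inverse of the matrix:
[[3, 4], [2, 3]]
[[3, -4], [-2, 3]]

For [[a,b],[c,d]], inverse = (1/det)·[[d,-b],[-c,a]]
det = 3·3 - 4·2 = 1
Inverse = (1/1)·[[3, -4], [-2, 3]]
        = [[3, -4], [-2, 3]]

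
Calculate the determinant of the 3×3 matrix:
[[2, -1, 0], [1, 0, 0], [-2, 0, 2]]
2

Expansion along first row:
det = 2·det([[0,0],[0,2]]) - -1·det([[1,0],[-2,2]]) + 0·det([[1,0],[-2,0]])
    = 2·(0·2 - 0·0) - -1·(1·2 - 0·-2) + 0·(1·0 - 0·-2)
    = 2·0 - -1·2 + 0·0
    = 0 + 2 + 0 = 2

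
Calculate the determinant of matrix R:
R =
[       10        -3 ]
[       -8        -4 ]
det(R) = -64

For a 2×2 matrix [[a, b], [c, d]], det = a*d - b*c.
det(R) = (10)*(-4) - (-3)*(-8) = -40 - 24 = -64.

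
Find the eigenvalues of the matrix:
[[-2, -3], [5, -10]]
λ = -7 and λ = -5

Characteristic equation: det(A - λI) = 0
λ² - (trace)λ + (det) = 0
λ² - (-12)λ + (35) = 0
λ² + 12λ + 35 = 0
Solving: λ = -7, -5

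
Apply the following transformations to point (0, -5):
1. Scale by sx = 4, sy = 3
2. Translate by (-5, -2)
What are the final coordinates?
(-5, -17)

Step 1: Scale (0, -5) by (sx, sy) = (4, 3) → (0, -15)
Step 2: Translate by (-5, -2) → (-5, -17)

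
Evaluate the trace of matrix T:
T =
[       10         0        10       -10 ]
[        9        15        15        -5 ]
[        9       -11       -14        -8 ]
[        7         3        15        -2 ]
tr(T) = 10 + 15 - 14 - 2 = 9

The trace of a square matrix is the sum of its diagonal entries.
Diagonal entries of T: T[0][0] = 10, T[1][1] = 15, T[2][2] = -14, T[3][3] = -2.
tr(T) = 10 + 15 - 14 - 2 = 9.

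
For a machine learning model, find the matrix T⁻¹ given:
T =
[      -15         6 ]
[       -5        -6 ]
det(T) = 120
T⁻¹ =
[    -1/20     -1/20 ]
[     1/24      -1/8 ]

For a 2×2 matrix T = [[a, b], [c, d]] with det(T) ≠ 0, T⁻¹ = (1/det(T)) * [[d, -b], [-c, a]].
det(T) = (-15)*(-6) - (6)*(-5) = 90 + 30 = 120.
T⁻¹ = (1/120) * [[-6, -6], [5, -15]].
Dividing each entry by 120 and reducing:
T⁻¹ =
[    -1/20     -1/20 ]
[     1/24      -1/8 ]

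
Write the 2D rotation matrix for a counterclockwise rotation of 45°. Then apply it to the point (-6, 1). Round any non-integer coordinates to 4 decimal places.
R = [[√2/2, -√2/2], [√2/2, √2/2]]; R·(-6, 1) = (-4.9497, -3.5355)

Rotation matrix formula: R(θ) = [[cos θ, -sin θ], [sin θ, cos θ]]
For θ = 45°:
cos(45°) = √2/2
sin(45°) = √2/2
R = [[√2/2, -√2/2], [√2/2, √2/2]]
Apply to (-6, 1): [√2/2·-6 + (-√2/2)·1, √2/2·-6 + √2/2·1] = (-4.9497, -3.5355)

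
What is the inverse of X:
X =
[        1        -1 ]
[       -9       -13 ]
det(X) = -22
X⁻¹ =
[    13/22     -1/22 ]
[    -9/22     -1/22 ]

For a 2×2 matrix X = [[a, b], [c, d]] with det(X) ≠ 0, X⁻¹ = (1/det(X)) * [[d, -b], [-c, a]].
det(X) = (1)*(-13) - (-1)*(-9) = -13 - 9 = -22.
X⁻¹ = (1/-22) * [[-13, 1], [9, 1]].
Dividing each entry by -22 and reducing:
X⁻¹ =
[    13/22     -1/22 ]
[    -9/22     -1/22 ]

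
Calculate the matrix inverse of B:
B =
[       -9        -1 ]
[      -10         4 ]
det(B) = -46
B⁻¹ =
[    -2/23     -1/46 ]
[    -5/23      9/46 ]

For a 2×2 matrix B = [[a, b], [c, d]] with det(B) ≠ 0, B⁻¹ = (1/det(B)) * [[d, -b], [-c, a]].
det(B) = (-9)*(4) - (-1)*(-10) = -36 - 10 = -46.
B⁻¹ = (1/-46) * [[4, 1], [10, -9]].
Dividing each entry by -46 and reducing:
B⁻¹ =
[    -2/23     -1/46 ]
[    -5/23      9/46 ]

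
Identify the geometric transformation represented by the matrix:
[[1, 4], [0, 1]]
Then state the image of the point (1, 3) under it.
horizontal shear with factor 4; image of (1, 3) is (13, 3)

The matrix [[1, k], [0, 1]] sends (x, y) to (x + 4y, y), leaving the y-coordinate fixed: a horizontal shear.
The matrix [[1, 4], [0, 1]] represents: horizontal shear with factor 4.
Applying it to (1, 3): [1·1 + 4·3, 0·1 + 1·3] = (13, 3).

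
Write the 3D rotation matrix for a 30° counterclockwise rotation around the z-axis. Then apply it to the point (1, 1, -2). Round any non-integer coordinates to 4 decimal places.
R = [[√3/2, -1/2, 0], [1/2, √3/2, 0], [0, 0, 1]]; R·(1, 1, -2) = (0.3660, 1.3660, -2.0000)

Rotation matrix for 30° around z-axis:
cos(30°) = √3/2, sin(30°) = 1/2
R = [[√3/2, -1/2, 0], [1/2, √3/2, 0], [0, 0, 1]]
Apply to (1, 1, -2): R·[1, 1, -2]ᵀ = (0.3660, 1.3660, -2.0000)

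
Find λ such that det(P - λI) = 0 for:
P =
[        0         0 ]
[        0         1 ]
λ = 0, 1

Solve det(P - λI) = 0. For a 2×2 matrix the characteristic equation is λ² - (trace)λ + det = 0.
trace(P) = a + d = 0 + 1 = 1.
det(P) = a*d - b*c = (0)*(1) - (0)*(0) = 0 - 0 = 0.
Characteristic equation: λ² - (1)λ + (0) = 0.
Discriminant = (1)² - 4*(0) = 1 - 0 = 1.
λ = (1 ± √1) / 2 = (1 ± 1) / 2 = 0, 1.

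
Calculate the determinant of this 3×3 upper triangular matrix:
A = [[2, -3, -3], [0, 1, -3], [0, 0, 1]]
2

The determinant of a triangular matrix is the product of its diagonal entries (the off-diagonal entries above the diagonal do not affect it).
det(A) = (2) * (1) * (1) = 2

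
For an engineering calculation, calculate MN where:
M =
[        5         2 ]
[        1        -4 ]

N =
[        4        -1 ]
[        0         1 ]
MN =
[       20        -3 ]
[        4        -5 ]

Matrix multiplication: (MN)[i][j] = sum over k of M[i][k] * N[k][j].
  (MN)[0][0] = (5)*(4) + (2)*(0) = 20
  (MN)[0][1] = (5)*(-1) + (2)*(1) = -3
  (MN)[1][0] = (1)*(4) + (-4)*(0) = 4
  (MN)[1][1] = (1)*(-1) + (-4)*(1) = -5
MN =
[       20        -3 ]
[        4        -5 ]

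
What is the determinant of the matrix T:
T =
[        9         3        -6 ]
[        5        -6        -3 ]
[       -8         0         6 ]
det(T) = -54

Expand along row 0 (cofactor expansion): det(T) = a*(e*i - f*h) - b*(d*i - f*g) + c*(d*h - e*g), where the 3×3 is [[a, b, c], [d, e, f], [g, h, i]].
Minor M_00 = (-6)*(6) - (-3)*(0) = -36 - 0 = -36.
Minor M_01 = (5)*(6) - (-3)*(-8) = 30 - 24 = 6.
Minor M_02 = (5)*(0) - (-6)*(-8) = 0 - 48 = -48.
det(T) = (9)*(-36) - (3)*(6) + (-6)*(-48) = -324 - 18 + 288 = -54.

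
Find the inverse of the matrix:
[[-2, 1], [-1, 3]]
[[-3/5, 1/5], [-1/5, 2/5]]

For [[a,b],[c,d]], inverse = (1/det)·[[d,-b],[-c,a]]
det = -2·3 - 1·-1 = -5
Inverse = (1/-5)·[[3, -1], [1, -2]]
        = [[-3/5, 1/5], [-1/5, 2/5]]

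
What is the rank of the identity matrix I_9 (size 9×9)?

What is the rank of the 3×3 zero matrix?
rank(I_9) = 9, rank(0) = 0

The identity I_9 has 9 columns that are the standard basis vectors e_1, …, e_9. These are linearly independent, so all 9 columns are pivots and rank(I_9) = 9.
The 3×3 zero matrix has every entry zero, so every row is the zero row and there are no pivots; rank(0) = 0.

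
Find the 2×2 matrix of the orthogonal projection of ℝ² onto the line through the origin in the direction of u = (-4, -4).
[[1/2, 1/2], [1/2, 1/2]]

The orthogonal projection onto the line spanned by a nonzero vector u = (a, b) has matrix P = (u uᵀ) / (uᵀ u) = (1/(a² + b²)) · [[a², ab], [ab, b²]].
Here u = (-4, -4), so a² + b² = 16 + 16 = 32.
P = (1/32) · [[16, 16], [16, 16]] = [[1/2, 1/2], [1/2, 1/2]].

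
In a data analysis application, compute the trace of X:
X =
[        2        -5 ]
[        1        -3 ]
tr(X) = 2 - 3 = -1

The trace of a square matrix is the sum of its diagonal entries.
Diagonal entries of X: X[0][0] = 2, X[1][1] = -3.
tr(X) = 2 - 3 = -1.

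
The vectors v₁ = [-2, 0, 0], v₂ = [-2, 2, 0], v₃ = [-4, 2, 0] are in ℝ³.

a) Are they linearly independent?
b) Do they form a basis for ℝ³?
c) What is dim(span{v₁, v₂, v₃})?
Not independent, not a basis, dim(span) = 2

Check whether v₃ can be written as a linear combination of v₁ and v₂.
v₃ = (1)·v₁ + (1)·v₂ = [-4, 2, 0], so the three vectors are linearly dependent.
Thus they do not form a basis for ℝ³, and dim(span{v₁, v₂, v₃}) = 2 (spanned by v₁ and v₂).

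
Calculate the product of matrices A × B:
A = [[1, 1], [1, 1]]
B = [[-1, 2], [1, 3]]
[[0, 5], [0, 5]]

Matrix multiplication:
C[0][0] = 1×-1 + 1×1 = 0
C[0][1] = 1×2 + 1×3 = 5
C[1][0] = 1×-1 + 1×1 = 0
C[1][1] = 1×2 + 1×3 = 5
Result: [[0, 5], [0, 5]]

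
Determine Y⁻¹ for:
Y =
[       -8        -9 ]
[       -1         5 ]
det(Y) = -49
Y⁻¹ =
[    -5/49     -9/49 ]
[    -1/49      8/49 ]

For a 2×2 matrix Y = [[a, b], [c, d]] with det(Y) ≠ 0, Y⁻¹ = (1/det(Y)) * [[d, -b], [-c, a]].
det(Y) = (-8)*(5) - (-9)*(-1) = -40 - 9 = -49.
Y⁻¹ = (1/-49) * [[5, 9], [1, -8]].
Dividing each entry by -49 and reducing:
Y⁻¹ =
[    -5/49     -9/49 ]
[    -1/49      8/49 ]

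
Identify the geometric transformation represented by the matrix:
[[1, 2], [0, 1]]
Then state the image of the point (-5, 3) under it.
horizontal shear with factor 2; image of (-5, 3) is (1, 3)

The matrix [[1, k], [0, 1]] sends (x, y) to (x + 2y, y), leaving the y-coordinate fixed: a horizontal shear.
The matrix [[1, 2], [0, 1]] represents: horizontal shear with factor 2.
Applying it to (-5, 3): [1·-5 + 2·3, 0·-5 + 1·3] = (1, 3).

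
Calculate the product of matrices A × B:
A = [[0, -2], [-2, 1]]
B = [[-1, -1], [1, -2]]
[[-2, 4], [3, 0]]

Matrix multiplication:
C[0][0] = 0×-1 + -2×1 = -2
C[0][1] = 0×-1 + -2×-2 = 4
C[1][0] = -2×-1 + 1×1 = 3
C[1][1] = -2×-1 + 1×-2 = 0
Result: [[-2, 4], [3, 0]]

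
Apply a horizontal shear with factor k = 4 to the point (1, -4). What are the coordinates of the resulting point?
(-15, -4)

Shear matrix for horizontal shear with factor k = 4:
[[1, 4], [0, 1]]
Result: (1, -4) → (-15, -4)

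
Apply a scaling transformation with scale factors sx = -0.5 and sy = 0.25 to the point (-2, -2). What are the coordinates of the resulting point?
(1.0, -0.5)

Scaling matrix:
[[-0.50, 0], [0, 0.25]]
Result: (-2 × -0.5, -2 × 0.25) = (1.0, -0.5)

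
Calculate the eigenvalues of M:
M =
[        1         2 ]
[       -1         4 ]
λ = 2, 3

Solve det(M - λI) = 0. For a 2×2 matrix the characteristic equation is λ² - (trace)λ + det = 0.
trace(M) = a + d = 1 + 4 = 5.
det(M) = a*d - b*c = (1)*(4) - (2)*(-1) = 4 + 2 = 6.
Characteristic equation: λ² - (5)λ + (6) = 0.
Discriminant = (5)² - 4*(6) = 25 - 24 = 1.
λ = (5 ± √1) / 2 = (5 ± 1) / 2 = 2, 3.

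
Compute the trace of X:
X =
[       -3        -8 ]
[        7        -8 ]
tr(X) = -3 - 8 = -11

The trace of a square matrix is the sum of its diagonal entries.
Diagonal entries of X: X[0][0] = -3, X[1][1] = -8.
tr(X) = -3 - 8 = -11.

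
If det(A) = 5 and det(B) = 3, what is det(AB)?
15

Use the multiplicative property of determinants: det(AB) = det(A)*det(B).
det(AB) = (5)*(3) = 15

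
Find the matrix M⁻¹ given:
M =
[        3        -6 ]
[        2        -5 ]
det(M) = -3
M⁻¹ =
[      5/3        -2 ]
[      2/3        -1 ]

For a 2×2 matrix M = [[a, b], [c, d]] with det(M) ≠ 0, M⁻¹ = (1/det(M)) * [[d, -b], [-c, a]].
det(M) = (3)*(-5) - (-6)*(2) = -15 + 12 = -3.
M⁻¹ = (1/-3) * [[-5, 6], [-2, 3]].
Dividing each entry by -3 and reducing:
M⁻¹ =
[      5/3        -2 ]
[      2/3        -1 ]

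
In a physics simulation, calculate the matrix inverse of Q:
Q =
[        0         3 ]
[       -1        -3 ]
det(Q) = 3
Q⁻¹ =
[       -1        -1 ]
[      1/3         0 ]

For a 2×2 matrix Q = [[a, b], [c, d]] with det(Q) ≠ 0, Q⁻¹ = (1/det(Q)) * [[d, -b], [-c, a]].
det(Q) = (0)*(-3) - (3)*(-1) = 0 + 3 = 3.
Q⁻¹ = (1/3) * [[-3, -3], [1, 0]].
Dividing each entry by 3 and reducing:
Q⁻¹ =
[       -1        -1 ]
[      1/3         0 ]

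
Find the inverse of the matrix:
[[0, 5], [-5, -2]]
[[-2/25, -1/5], [1/5, 0]]

For [[a,b],[c,d]], inverse = (1/det)·[[d,-b],[-c,a]]
det = 0·-2 - 5·-5 = 25
Inverse = (1/25)·[[-2, -5], [5, 0]]
        = [[-2/25, -1/5], [1/5, 0]]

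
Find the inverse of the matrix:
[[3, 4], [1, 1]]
[[-1, 4], [1, -3]]

For [[a,b],[c,d]], inverse = (1/det)·[[d,-b],[-c,a]]
det = 3·1 - 4·1 = -1
Inverse = (1/-1)·[[1, -4], [-1, 3]]
        = [[-1, 4], [1, -3]]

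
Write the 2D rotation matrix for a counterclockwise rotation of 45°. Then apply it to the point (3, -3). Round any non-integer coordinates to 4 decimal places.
R = [[√2/2, -√2/2], [√2/2, √2/2]]; R·(3, -3) = (4.2426, 0.0000)

Rotation matrix formula: R(θ) = [[cos θ, -sin θ], [sin θ, cos θ]]
For θ = 45°:
cos(45°) = √2/2
sin(45°) = √2/2
R = [[√2/2, -√2/2], [√2/2, √2/2]]
Apply to (3, -3): [√2/2·3 + (-√2/2)·-3, √2/2·3 + √2/2·-3] = (4.2426, 0.0000)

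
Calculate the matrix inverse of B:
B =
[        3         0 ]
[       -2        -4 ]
det(B) = -12
B⁻¹ =
[      1/3         0 ]
[     -1/6      -1/4 ]

For a 2×2 matrix B = [[a, b], [c, d]] with det(B) ≠ 0, B⁻¹ = (1/det(B)) * [[d, -b], [-c, a]].
det(B) = (3)*(-4) - (0)*(-2) = -12 - 0 = -12.
B⁻¹ = (1/-12) * [[-4, 0], [2, 3]].
Dividing each entry by -12 and reducing:
B⁻¹ =
[      1/3         0 ]
[     -1/6      -1/4 ]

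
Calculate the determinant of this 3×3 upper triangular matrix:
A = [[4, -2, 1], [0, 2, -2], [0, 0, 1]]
8

The determinant of a triangular matrix is the product of its diagonal entries (the off-diagonal entries above the diagonal do not affect it).
det(A) = (4) * (2) * (1) = 8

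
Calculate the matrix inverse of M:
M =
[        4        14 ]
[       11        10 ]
det(M) = -114
M⁻¹ =
[    -5/57      7/57 ]
[   11/114     -2/57 ]

For a 2×2 matrix M = [[a, b], [c, d]] with det(M) ≠ 0, M⁻¹ = (1/det(M)) * [[d, -b], [-c, a]].
det(M) = (4)*(10) - (14)*(11) = 40 - 154 = -114.
M⁻¹ = (1/-114) * [[10, -14], [-11, 4]].
Dividing each entry by -114 and reducing:
M⁻¹ =
[    -5/57      7/57 ]
[   11/114     -2/57 ]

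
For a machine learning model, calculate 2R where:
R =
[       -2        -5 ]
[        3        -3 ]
2R =
[       -4       -10 ]
[        6        -6 ]

Scalar multiplication is elementwise: (2R)[i][j] = 2 * R[i][j].
  (2R)[0][0] = 2 * (-2) = -4
  (2R)[0][1] = 2 * (-5) = -10
  (2R)[1][0] = 2 * (3) = 6
  (2R)[1][1] = 2 * (-3) = -6
2R =
[       -4       -10 ]
[        6        -6 ]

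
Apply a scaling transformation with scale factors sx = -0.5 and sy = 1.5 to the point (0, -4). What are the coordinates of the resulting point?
(0.0, -6.0)

Scaling matrix:
[[-0.50, 0], [0, 1.50]]
Result: (0 × -0.5, -4 × 1.5) = (0.0, -6.0)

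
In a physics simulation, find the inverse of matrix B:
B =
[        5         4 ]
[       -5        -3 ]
det(B) = 5
B⁻¹ =
[     -3/5      -4/5 ]
[        1         1 ]

For a 2×2 matrix B = [[a, b], [c, d]] with det(B) ≠ 0, B⁻¹ = (1/det(B)) * [[d, -b], [-c, a]].
det(B) = (5)*(-3) - (4)*(-5) = -15 + 20 = 5.
B⁻¹ = (1/5) * [[-3, -4], [5, 5]].
Dividing each entry by 5 and reducing:
B⁻¹ =
[     -3/5      -4/5 ]
[        1         1 ]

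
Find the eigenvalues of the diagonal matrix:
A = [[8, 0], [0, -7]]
λ₁ = 8, λ₂ = -7

The characteristic polynomial of A is det(A - λI) = (8 - λ)(-7 - λ) = 0.
The roots are λ = 8 and λ = -7, so the eigenvalues are the diagonal entries.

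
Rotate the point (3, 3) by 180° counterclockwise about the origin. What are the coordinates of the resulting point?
(-3, -3)

Rotation matrix R(θ) = [[cos θ, -sin θ], [sin θ, cos θ]]; for θ = 180°:
R = [[-1, 0], [0, -1]]
Result: R × [3, 3]ᵀ = [-1·3 + (0)·3, 0·3 + (-1)·3]ᵀ = (-3, -3)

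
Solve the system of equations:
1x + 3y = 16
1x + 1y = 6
x = 1, y = 5

Use elimination (row reduction):
Equation 1: 1x + 3y = 16.
Equation 2: 1x + 1y = 6.
Multiply Eq1 by 1 and Eq2 by 1: 1x + 3y = 16;  1x + 1y = 6.
Subtract: (-2)y = -10, so y = 5.
Back-substitute into Eq1: 1x + 3*(5) = 16, so x = 1.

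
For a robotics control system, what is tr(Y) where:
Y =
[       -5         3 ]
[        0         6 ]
tr(Y) = -5 + 6 = 1

The trace of a square matrix is the sum of its diagonal entries.
Diagonal entries of Y: Y[0][0] = -5, Y[1][1] = 6.
tr(Y) = -5 + 6 = 1.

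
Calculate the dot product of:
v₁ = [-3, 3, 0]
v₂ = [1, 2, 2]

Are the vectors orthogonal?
3, No

The dot product is the sum of products of corresponding components.
v₁·v₂ = (-3)*(1) + (3)*(2) + (0)*(2) = -3 + 6 + 0 = 3.
Two vectors are orthogonal iff their dot product is 0; here the dot product is 3, so the vectors are not orthogonal.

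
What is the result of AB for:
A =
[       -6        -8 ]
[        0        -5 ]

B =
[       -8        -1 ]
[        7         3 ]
AB =
[       -8       -18 ]
[      -35       -15 ]

Matrix multiplication: (AB)[i][j] = sum over k of A[i][k] * B[k][j].
  (AB)[0][0] = (-6)*(-8) + (-8)*(7) = -8
  (AB)[0][1] = (-6)*(-1) + (-8)*(3) = -18
  (AB)[1][0] = (0)*(-8) + (-5)*(7) = -35
  (AB)[1][1] = (0)*(-1) + (-5)*(3) = -15
AB =
[       -8       -18 ]
[      -35       -15 ]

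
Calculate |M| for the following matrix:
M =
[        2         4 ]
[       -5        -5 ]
det(M) = 10

For a 2×2 matrix [[a, b], [c, d]], det = a*d - b*c.
det(M) = (2)*(-5) - (4)*(-5) = -10 + 20 = 10.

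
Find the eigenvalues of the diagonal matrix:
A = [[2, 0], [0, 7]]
λ₁ = 2, λ₂ = 7

The characteristic polynomial of A is det(A - λI) = (2 - λ)(7 - λ) = 0.
The roots are λ = 2 and λ = 7, so the eigenvalues are the diagonal entries.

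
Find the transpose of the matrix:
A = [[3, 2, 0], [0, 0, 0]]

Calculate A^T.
[[3, 0], [2, 0], [0, 0]]

The transpose sends entry (i,j) to (j,i); rows become columns.
Row 0 of A: [3, 2, 0] -> column 0 of A^T.
Row 1 of A: [0, 0, 0] -> column 1 of A^T.
A^T = [[3, 0], [2, 0], [0, 0]]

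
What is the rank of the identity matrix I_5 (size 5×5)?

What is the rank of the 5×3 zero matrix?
rank(I_5) = 5, rank(0) = 0

The identity I_5 has 5 columns that are the standard basis vectors e_1, …, e_5. These are linearly independent, so all 5 columns are pivots and rank(I_5) = 5.
The 5×3 zero matrix has every entry zero, so every row is the zero row and there are no pivots; rank(0) = 0.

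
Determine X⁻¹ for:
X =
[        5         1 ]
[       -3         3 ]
det(X) = 18
X⁻¹ =
[      1/6     -1/18 ]
[      1/6      5/18 ]

For a 2×2 matrix X = [[a, b], [c, d]] with det(X) ≠ 0, X⁻¹ = (1/det(X)) * [[d, -b], [-c, a]].
det(X) = (5)*(3) - (1)*(-3) = 15 + 3 = 18.
X⁻¹ = (1/18) * [[3, -1], [3, 5]].
Dividing each entry by 18 and reducing:
X⁻¹ =
[      1/6     -1/18 ]
[      1/6      5/18 ]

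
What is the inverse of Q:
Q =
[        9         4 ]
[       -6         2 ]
det(Q) = 42
Q⁻¹ =
[     1/21     -2/21 ]
[      1/7      3/14 ]

For a 2×2 matrix Q = [[a, b], [c, d]] with det(Q) ≠ 0, Q⁻¹ = (1/det(Q)) * [[d, -b], [-c, a]].
det(Q) = (9)*(2) - (4)*(-6) = 18 + 24 = 42.
Q⁻¹ = (1/42) * [[2, -4], [6, 9]].
Dividing each entry by 42 and reducing:
Q⁻¹ =
[     1/21     -2/21 ]
[      1/7      3/14 ]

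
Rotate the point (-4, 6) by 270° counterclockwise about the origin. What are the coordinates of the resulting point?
(6, 4)

Rotation matrix R(θ) = [[cos θ, -sin θ], [sin θ, cos θ]]; for θ = 270°:
R = [[0, 1], [-1, 0]]
Result: R × [-4, 6]ᵀ = [0·-4 + (1)·6, -1·-4 + (0)·6]ᵀ = (6, 4)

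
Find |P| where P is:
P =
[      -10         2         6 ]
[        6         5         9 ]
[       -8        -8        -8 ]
det(P) = -416

Expand along row 0 (cofactor expansion): det(P) = a*(e*i - f*h) - b*(d*i - f*g) + c*(d*h - e*g), where the 3×3 is [[a, b, c], [d, e, f], [g, h, i]].
Minor M_00 = (5)*(-8) - (9)*(-8) = -40 + 72 = 32.
Minor M_01 = (6)*(-8) - (9)*(-8) = -48 + 72 = 24.
Minor M_02 = (6)*(-8) - (5)*(-8) = -48 + 40 = -8.
det(P) = (-10)*(32) - (2)*(24) + (6)*(-8) = -320 - 48 - 48 = -416.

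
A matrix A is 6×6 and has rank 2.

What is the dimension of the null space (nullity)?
4

The rank-nullity theorem for an m×n matrix states:
rank(A) + nullity(A) = n (the number of columns).
Here n = 6 and rank(A) = 2, so nullity(A) = 6 - 2 = 4.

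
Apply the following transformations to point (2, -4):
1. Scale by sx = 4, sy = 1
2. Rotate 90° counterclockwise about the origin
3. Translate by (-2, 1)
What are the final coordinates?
(2, 9)

Step 1: Scale → (8, -4)
Step 2: Rotate 90° → (4, 8)
Step 3: Translate → (2, 9)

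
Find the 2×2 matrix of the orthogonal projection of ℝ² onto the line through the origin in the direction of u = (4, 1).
[[16/17, 4/17], [4/17, 1/17]]

The orthogonal projection onto the line spanned by a nonzero vector u = (a, b) has matrix P = (u uᵀ) / (uᵀ u) = (1/(a² + b²)) · [[a², ab], [ab, b²]].
Here u = (4, 1), so a² + b² = 16 + 1 = 17.
P = (1/17) · [[16, 4], [4, 1]] = [[16/17, 4/17], [4/17, 1/17]].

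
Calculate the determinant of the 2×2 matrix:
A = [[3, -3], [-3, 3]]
0

For A = [[a, b], [c, d]], det(A) = a*d - b*c.
det(A) = (3)*(3) - (-3)*(-3) = 9 - 9 = 0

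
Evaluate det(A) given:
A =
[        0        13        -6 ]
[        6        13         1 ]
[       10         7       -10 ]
det(A) = 1438

Expand along row 0 (cofactor expansion): det(A) = a*(e*i - f*h) - b*(d*i - f*g) + c*(d*h - e*g), where the 3×3 is [[a, b, c], [d, e, f], [g, h, i]].
Minor M_00 = (13)*(-10) - (1)*(7) = -130 - 7 = -137.
Minor M_01 = (6)*(-10) - (1)*(10) = -60 - 10 = -70.
Minor M_02 = (6)*(7) - (13)*(10) = 42 - 130 = -88.
det(A) = (0)*(-137) - (13)*(-70) + (-6)*(-88) = 0 + 910 + 528 = 1438.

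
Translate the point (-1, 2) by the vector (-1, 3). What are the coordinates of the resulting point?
(-2, 5)

Translation by (-1, 3):
x' = -1 + -1 = -2
y' = 2 + 3 = 5
Homogeneous matrix: [[1, 0, -1], [0, 1, 3], [0, 0, 1]]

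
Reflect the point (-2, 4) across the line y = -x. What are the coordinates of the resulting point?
(-4, 2)

Reflection across line y = -x: (-2, 4) → (-4, 2)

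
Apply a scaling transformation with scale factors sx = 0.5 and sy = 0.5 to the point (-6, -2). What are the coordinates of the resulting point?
(-3.0, -1.0)

Scaling matrix:
[[0.50, 0], [0, 0.50]]
Result: (-6 × 0.5, -2 × 0.5) = (-3.0, -1.0)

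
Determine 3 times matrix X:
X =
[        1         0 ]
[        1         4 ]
3X =
[        3         0 ]
[        3        12 ]

Scalar multiplication is elementwise: (3X)[i][j] = 3 * X[i][j].
  (3X)[0][0] = 3 * (1) = 3
  (3X)[0][1] = 3 * (0) = 0
  (3X)[1][0] = 3 * (1) = 3
  (3X)[1][1] = 3 * (4) = 12
3X =
[        3         0 ]
[        3        12 ]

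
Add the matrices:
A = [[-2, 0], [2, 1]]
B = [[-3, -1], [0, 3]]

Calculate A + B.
[[-5, -1], [2, 4]]

Add corresponding elements:
(-2)+(-3)=-5
(0)+(-1)=-1
(2)+(0)=2
(1)+(3)=4
A + B = [[-5, -1], [2, 4]]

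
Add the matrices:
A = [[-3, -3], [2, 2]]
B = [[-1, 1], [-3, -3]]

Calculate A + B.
[[-4, -2], [-1, -1]]

Add corresponding elements:
(-3)+(-1)=-4
(-3)+(1)=-2
(2)+(-3)=-1
(2)+(-3)=-1
A + B = [[-4, -2], [-1, -1]]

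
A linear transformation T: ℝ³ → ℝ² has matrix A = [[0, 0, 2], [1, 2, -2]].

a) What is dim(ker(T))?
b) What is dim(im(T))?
dim(ker) = 1, dim(im) = 2

The two rows are not scalar multiples of one another (no single k satisfies row 2 = k × row 1), so they are linearly independent.
Thus rank(A) = 2.
dim(im(T)) = rank(A) = 2.
By the rank-nullity theorem applied to T: ℝ³ → ℝ², rank(A) + nullity(A) = 3 (the domain dimension), so dim(ker(T)) = 3 - 2 = 1.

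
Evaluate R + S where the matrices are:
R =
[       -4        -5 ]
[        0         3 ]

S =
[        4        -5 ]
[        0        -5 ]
R + S =
[        0       -10 ]
[        0        -2 ]

Matrix addition is elementwise: (R+S)[i][j] = R[i][j] + S[i][j].
  (R+S)[0][0] = (-4) + (4) = 0
  (R+S)[0][1] = (-5) + (-5) = -10
  (R+S)[1][0] = (0) + (0) = 0
  (R+S)[1][1] = (3) + (-5) = -2
R + S =
[        0       -10 ]
[        0        -2 ]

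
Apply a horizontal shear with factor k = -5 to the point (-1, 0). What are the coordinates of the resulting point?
(-1, 0)

Shear matrix for horizontal shear with factor k = -5:
[[1, -5], [0, 1]]
Result: (-1, 0) → (-1, 0)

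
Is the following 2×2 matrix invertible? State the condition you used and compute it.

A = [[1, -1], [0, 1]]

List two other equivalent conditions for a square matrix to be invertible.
Yes, invertible; det(A) = 1 ≠ 0. Equivalent conditions: rank(A) = 2; Ax = 0 has only the trivial solution; 0 is not an eigenvalue; the columns of A are linearly independent.

To check invertibility, compute det(A).
The given matrix is triangular, so det(A) equals the product of its diagonal entries = 1 ≠ 0.
Since det(A) ≠ 0, A is invertible.
Equivalent conditions for a square matrix A to be invertible:
- rank(A) = 2 (full rank).
- The homogeneous system Ax = 0 has only the trivial solution x = 0.
- 0 is not an eigenvalue of A.
- The columns (equivalently rows) of A are linearly independent.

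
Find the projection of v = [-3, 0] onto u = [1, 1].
[-3/2, -3/2]

The projection of v onto u is proj_u(v) = ((v·u) / (u·u)) · u.
v·u = (-3)*(1) + (0)*(1) = -3.
u·u = (1)*(1) + (1)*(1) = 2.
coefficient = -3 / 2 = -3/2.
proj_u(v) = -3/2 · [1, 1] = [-3/2, -3/2].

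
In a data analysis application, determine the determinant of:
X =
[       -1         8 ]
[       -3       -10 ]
det(X) = 34

For a 2×2 matrix [[a, b], [c, d]], det = a*d - b*c.
det(X) = (-1)*(-10) - (8)*(-3) = 10 + 24 = 34.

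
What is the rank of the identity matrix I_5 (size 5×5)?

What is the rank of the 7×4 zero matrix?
rank(I_5) = 5, rank(0) = 0

The identity I_5 has 5 columns that are the standard basis vectors e_1, …, e_5. These are linearly independent, so all 5 columns are pivots and rank(I_5) = 5.
The 7×4 zero matrix has every entry zero, so every row is the zero row and there are no pivots; rank(0) = 0.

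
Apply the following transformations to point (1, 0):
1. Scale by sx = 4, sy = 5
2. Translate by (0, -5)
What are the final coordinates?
(4, -5)

Step 1: Scale (1, 0) by (sx, sy) = (4, 5) → (4, 0)
Step 2: Translate by (0, -5) → (4, -5)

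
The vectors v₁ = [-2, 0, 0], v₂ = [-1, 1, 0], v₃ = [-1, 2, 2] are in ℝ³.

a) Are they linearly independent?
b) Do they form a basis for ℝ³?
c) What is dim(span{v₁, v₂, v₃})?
Yes independent, yes basis, dim = 3

Stack v₁, v₂, v₃ as rows of a 3×3 matrix.
[[-2, 0, 0]; [-1, 1, 0]; [-1, 2, 2]] is already lower triangular with nonzero diagonal entries (-2, 1, 2), so its determinant is the product of the diagonal entries, det = (-2)·(1)·(2) = -4 ≠ 0, and the rows are linearly independent.
Three linearly independent vectors in ℝ³ form a basis for ℝ³, so dim(span{v₁,v₂,v₃}) = 3.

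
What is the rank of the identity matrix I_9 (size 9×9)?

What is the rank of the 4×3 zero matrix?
rank(I_9) = 9, rank(0) = 0

The identity I_9 has 9 columns that are the standard basis vectors e_1, …, e_9. These are linearly independent, so all 9 columns are pivots and rank(I_9) = 9.
The 4×3 zero matrix has every entry zero, so every row is the zero row and there are no pivots; rank(0) = 0.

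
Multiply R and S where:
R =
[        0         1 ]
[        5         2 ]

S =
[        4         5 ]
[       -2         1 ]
RS =
[       -2         1 ]
[       16        27 ]

Matrix multiplication: (RS)[i][j] = sum over k of R[i][k] * S[k][j].
  (RS)[0][0] = (0)*(4) + (1)*(-2) = -2
  (RS)[0][1] = (0)*(5) + (1)*(1) = 1
  (RS)[1][0] = (5)*(4) + (2)*(-2) = 16
  (RS)[1][1] = (5)*(5) + (2)*(1) = 27
RS =
[       -2         1 ]
[       16        27 ]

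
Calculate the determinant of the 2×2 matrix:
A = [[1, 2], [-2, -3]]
1

For A = [[a, b], [c, d]], det(A) = a*d - b*c.
det(A) = (1)*(-3) - (2)*(-2) = -3 - -4 = 1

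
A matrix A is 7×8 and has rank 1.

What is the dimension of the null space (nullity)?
7

The rank-nullity theorem for an m×n matrix states:
rank(A) + nullity(A) = n (the number of columns).
Here n = 8 and rank(A) = 1, so nullity(A) = 8 - 1 = 7.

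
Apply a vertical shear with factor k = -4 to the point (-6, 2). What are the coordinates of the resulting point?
(-6, 26)

Shear matrix for vertical shear with factor k = -4:
[[1, 0], [-4, 1]]
Result: (-6, 2) → (-6, 26)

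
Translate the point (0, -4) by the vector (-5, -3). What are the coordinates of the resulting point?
(-5, -7)

Translation by (-5, -3):
x' = 0 + -5 = -5
y' = -4 + -3 = -7
Homogeneous matrix: [[1, 0, -5], [0, 1, -3], [0, 0, 1]]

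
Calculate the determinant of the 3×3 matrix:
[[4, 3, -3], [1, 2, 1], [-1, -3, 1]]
17

Expansion along first row:
det = 4·det([[2,1],[-3,1]]) - 3·det([[1,1],[-1,1]]) + -3·det([[1,2],[-1,-3]])
    = 4·(2·1 - 1·-3) - 3·(1·1 - 1·-1) + -3·(1·-3 - 2·-1)
    = 4·5 - 3·2 + -3·-1
    = 20 + -6 + 3 = 17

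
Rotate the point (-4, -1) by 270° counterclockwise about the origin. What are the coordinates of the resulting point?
(-1, 4)

Rotation matrix R(θ) = [[cos θ, -sin θ], [sin θ, cos θ]]; for θ = 270°:
R = [[0, 1], [-1, 0]]
Result: R × [-4, -1]ᵀ = [0·-4 + (1)·-1, -1·-4 + (0)·-1]ᵀ = (-1, 4)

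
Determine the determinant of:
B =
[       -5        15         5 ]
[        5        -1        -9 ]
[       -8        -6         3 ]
det(B) = 950

Expand along row 0 (cofactor expansion): det(B) = a*(e*i - f*h) - b*(d*i - f*g) + c*(d*h - e*g), where the 3×3 is [[a, b, c], [d, e, f], [g, h, i]].
Minor M_00 = (-1)*(3) - (-9)*(-6) = -3 - 54 = -57.
Minor M_01 = (5)*(3) - (-9)*(-8) = 15 - 72 = -57.
Minor M_02 = (5)*(-6) - (-1)*(-8) = -30 - 8 = -38.
det(B) = (-5)*(-57) - (15)*(-57) + (5)*(-38) = 285 + 855 - 190 = 950.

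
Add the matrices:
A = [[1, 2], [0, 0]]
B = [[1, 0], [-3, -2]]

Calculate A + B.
[[2, 2], [-3, -2]]

Add corresponding elements:
(1)+(1)=2
(2)+(0)=2
(0)+(-3)=-3
(0)+(-2)=-2
A + B = [[2, 2], [-3, -2]]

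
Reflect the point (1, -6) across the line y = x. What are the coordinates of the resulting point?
(-6, 1)

Reflection across line y = x: (1, -6) → (-6, 1)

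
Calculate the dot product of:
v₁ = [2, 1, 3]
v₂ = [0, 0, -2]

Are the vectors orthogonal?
-6, No

The dot product is the sum of products of corresponding components.
v₁·v₂ = (2)*(0) + (1)*(0) + (3)*(-2) = 0 + 0 - 6 = -6.
Two vectors are orthogonal iff their dot product is 0; here the dot product is -6, so the vectors are not orthogonal.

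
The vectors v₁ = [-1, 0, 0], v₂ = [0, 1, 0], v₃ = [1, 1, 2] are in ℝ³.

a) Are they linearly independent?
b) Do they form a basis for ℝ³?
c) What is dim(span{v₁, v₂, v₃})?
Yes independent, yes basis, dim = 3

Stack v₁, v₂, v₃ as rows of a 3×3 matrix.
[[-1, 0, 0]; [0, 1, 0]; [1, 1, 2]] is already lower triangular with nonzero diagonal entries (-1, 1, 2), so its determinant is the product of the diagonal entries, det = (-1)·(1)·(2) = -2 ≠ 0, and the rows are linearly independent.
Three linearly independent vectors in ℝ³ form a basis for ℝ³, so dim(span{v₁,v₂,v₃}) = 3.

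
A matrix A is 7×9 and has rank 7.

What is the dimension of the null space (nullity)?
2

The rank-nullity theorem for an m×n matrix states:
rank(A) + nullity(A) = n (the number of columns).
Here n = 9 and rank(A) = 7, so nullity(A) = 9 - 7 = 2.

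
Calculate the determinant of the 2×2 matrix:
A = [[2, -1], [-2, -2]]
-6

For A = [[a, b], [c, d]], det(A) = a*d - b*c.
det(A) = (2)*(-2) - (-1)*(-2) = -4 - 2 = -6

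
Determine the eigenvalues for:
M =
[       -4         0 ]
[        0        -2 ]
λ = -4, -2

Solve det(M - λI) = 0. For a 2×2 matrix the characteristic equation is λ² - (trace)λ + det = 0.
trace(M) = a + d = -4 - 2 = -6.
det(M) = a*d - b*c = (-4)*(-2) - (0)*(0) = 8 - 0 = 8.
Characteristic equation: λ² - (-6)λ + (8) = 0.
Discriminant = (-6)² - 4*(8) = 36 - 32 = 4.
λ = (-6 ± √4) / 2 = (-6 ± 2) / 2 = -4, -2.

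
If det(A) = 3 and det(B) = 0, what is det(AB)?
0

Use the multiplicative property of determinants: det(AB) = det(A)*det(B).
det(AB) = (3)*(0) = 0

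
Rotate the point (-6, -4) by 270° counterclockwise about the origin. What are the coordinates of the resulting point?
(-4, 6)

Rotation matrix R(θ) = [[cos θ, -sin θ], [sin θ, cos θ]]; for θ = 270°:
R = [[0, 1], [-1, 0]]
Result: R × [-6, -4]ᵀ = [0·-6 + (1)·-4, -1·-6 + (0)·-4]ᵀ = (-4, 6)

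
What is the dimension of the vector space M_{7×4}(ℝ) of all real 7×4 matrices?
Dimension = 28

A real 7×4 matrix is determined by its 7·4 = 28 independent entries.
A standard basis is {E_ij : 1 ≤ i ≤ 7, 1 ≤ j ≤ 4}, where E_ij has a 1 in position (i, j) and 0 elsewhere — there are 28 such matrices, and they are linearly independent and span M_{7×4}(ℝ).
Therefore dim(M_{7×4}(ℝ)) = 28.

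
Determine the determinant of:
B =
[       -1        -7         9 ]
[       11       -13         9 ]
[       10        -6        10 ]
det(B) = 792

Expand along row 0 (cofactor expansion): det(B) = a*(e*i - f*h) - b*(d*i - f*g) + c*(d*h - e*g), where the 3×3 is [[a, b, c], [d, e, f], [g, h, i]].
Minor M_00 = (-13)*(10) - (9)*(-6) = -130 + 54 = -76.
Minor M_01 = (11)*(10) - (9)*(10) = 110 - 90 = 20.
Minor M_02 = (11)*(-6) - (-13)*(10) = -66 + 130 = 64.
det(B) = (-1)*(-76) - (-7)*(20) + (9)*(64) = 76 + 140 + 576 = 792.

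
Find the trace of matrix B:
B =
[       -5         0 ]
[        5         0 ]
tr(B) = -5 + 0 = -5

The trace of a square matrix is the sum of its diagonal entries.
Diagonal entries of B: B[0][0] = -5, B[1][1] = 0.
tr(B) = -5 + 0 = -5.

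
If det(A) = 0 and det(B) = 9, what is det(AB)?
0

Use the multiplicative property of determinants: det(AB) = det(A)*det(B).
det(AB) = (0)*(9) = 0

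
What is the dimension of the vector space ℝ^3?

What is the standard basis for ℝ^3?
Dimension = 3; standard basis = {e_1, e_2, e_3}

ℝ^3 is the space of 3-tuples of real numbers; its dimension is 3.
The standard basis consists of 3 vectors: e_1, e_2, e_3, where e_i is the vector with 1 in position i and 0 elsewhere.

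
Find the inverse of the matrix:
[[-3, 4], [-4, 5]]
[[5, -4], [4, -3]]

For [[a,b],[c,d]], inverse = (1/det)·[[d,-b],[-c,a]]
det = -3·5 - 4·-4 = 1
Inverse = (1/1)·[[5, -4], [4, -3]]
        = [[5, -4], [4, -3]]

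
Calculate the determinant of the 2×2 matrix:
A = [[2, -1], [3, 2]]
7

For A = [[a, b], [c, d]], det(A) = a*d - b*c.
det(A) = (2)*(2) - (-1)*(3) = 4 - -3 = 7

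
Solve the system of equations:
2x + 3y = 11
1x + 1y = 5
x = 4, y = 1

Use elimination (row reduction):
Equation 1: 2x + 3y = 11.
Equation 2: 1x + 1y = 5.
Multiply Eq1 by 1 and Eq2 by 2: 2x + 3y = 11;  2x + 2y = 10.
Subtract: (-1)y = -1, so y = 1.
Back-substitute into Eq1: 2x + 3*(1) = 11, so x = 4.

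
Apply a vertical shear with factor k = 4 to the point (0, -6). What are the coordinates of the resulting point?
(0, -6)

Shear matrix for vertical shear with factor k = 4:
[[1, 0], [4, 1]]
Result: (0, -6) → (0, -6)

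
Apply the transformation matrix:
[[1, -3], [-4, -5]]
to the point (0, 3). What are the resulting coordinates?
(-9, -15)

Matrix multiplication:
[[1, -3], [-4, -5]] × [0, 3]ᵀ
= [1×0 + -3×3, -4×0 + -5×3]ᵀ
= [-9.0000, -15.0000]ᵀ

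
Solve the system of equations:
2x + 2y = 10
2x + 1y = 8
x = 3, y = 2

Use elimination (row reduction):
Equation 1: 2x + 2y = 10.
Equation 2: 2x + 1y = 8.
Multiply Eq1 by 2 and Eq2 by 2: 4x + 4y = 20;  4x + 2y = 16.
Subtract: (-2)y = -4, so y = 2.
Back-substitute into Eq1: 2x + 2*(2) = 10, so x = 3.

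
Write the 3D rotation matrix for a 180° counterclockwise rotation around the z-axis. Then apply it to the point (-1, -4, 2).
R = [[-1, 0, 0], [0, -1, 0], [0, 0, 1]]; R·(-1, -4, 2) = (1, 4, 2)

Rotation matrix for 180° around z-axis:
cos(180°) = -1, sin(180°) = 0
R = [[-1, 0, 0], [0, -1, 0], [0, 0, 1]]
Apply to (-1, -4, 2): R·[-1, -4, 2]ᵀ = (1, 4, 2)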